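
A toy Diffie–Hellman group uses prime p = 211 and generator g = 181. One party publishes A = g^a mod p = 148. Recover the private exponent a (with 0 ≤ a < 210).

Baby-step giant-step with m = ceil(sqrt(210)) = 15.
Baby table (181^j mod 211 for j=0..14):
  0:1  1:181  2:56  3:8  4:182  5:26  6:64  7:190
  8:208  9:90  10:43  11:187  12:87  13:133  14:19
Giant step factor: 181^(-15) ≡ 67 (mod 211).
Scan 148·67^i mod 211 for i = 0, 1, …:
  i=0: 148   i=1: 210   i=2: 144   i=3: 153
  i=4: 123   i=5: 12   i=6: 171   i=7: 63
  i=8: 1
Match at i=8, j=0: a = 8·15 + 0 = 120.

120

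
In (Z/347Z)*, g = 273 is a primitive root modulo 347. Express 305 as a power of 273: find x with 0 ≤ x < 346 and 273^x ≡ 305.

139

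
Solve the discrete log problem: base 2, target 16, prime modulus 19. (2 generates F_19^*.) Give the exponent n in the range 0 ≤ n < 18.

Successive powers of 2 modulo 19:
  2^0=1  2^1=2  2^2=4  2^3=8  2^4=16
So 2^4 ≡ 16 (mod 19), giving n = 4.

4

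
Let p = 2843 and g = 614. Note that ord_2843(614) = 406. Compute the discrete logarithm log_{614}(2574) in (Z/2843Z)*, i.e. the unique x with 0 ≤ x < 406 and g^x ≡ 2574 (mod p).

366

Baby-step giant-step with m = ceil(sqrt(406)) = 21.
Baby table (614^j mod 2843 for j=0..20):
  0:1  1:614  2:1720  3:1327  4:1680  5:2354  6:1112  7:448
  8:2144  9:107  10:309  11:2088  12:2682  13:651  14:1694  15:2421
  16:2448  17:1968  18:77  19:1790  20:1662
Giant step factor: 614^(-21) ≡ 1800 (mod 2843).
Scan 2574·1800^i mod 2843 for i = 0, 1, …:
  i=0: 2574   i=1: 1953   i=2: 1452   i=3: 883
  i=4: 163   i=5: 571   i=6: 1477   i=7: 395
  i=8: 250   i=9: 806     …   i=16: 1818
  i=17: 107
Match at i=17, j=9: x = 17·21 + 9 = 366.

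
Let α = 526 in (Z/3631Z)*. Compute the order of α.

1815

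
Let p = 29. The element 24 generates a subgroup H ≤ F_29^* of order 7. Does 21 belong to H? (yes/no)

no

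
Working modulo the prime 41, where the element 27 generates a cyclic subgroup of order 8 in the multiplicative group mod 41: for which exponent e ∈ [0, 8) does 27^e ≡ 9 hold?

Successive powers of 27 modulo 41:
  27^0=1  27^1=27  27^2=32  27^3=3  27^4=40  27^5=14
  27^6=9
So 27^6 ≡ 9 (mod 41), giving e = 6.

6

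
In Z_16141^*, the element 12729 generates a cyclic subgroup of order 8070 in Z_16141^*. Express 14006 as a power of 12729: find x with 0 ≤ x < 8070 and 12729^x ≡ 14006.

Baby-step giant-step with m = ceil(sqrt(8070)) = 90.
Baby table (12729^j mod 16141 for j=0..89):
  0:1  1:12729  2:4083  3:14628  4:13377  5:4424  6:13288  7:1413
  8:5003  9:6942  10:8884  11:590  12:4545  13:3961  14:11226  15:15622
  16:11459  17:11535  18:10479  19:14108  20:12107  21:11876  22:9139  23:2144
  24:12686  25:5530  26:469  27:13872  28:10289  29:607  30:11105  31:8808
  32:1646  33:916  34:5962  35:11457  36:2218  37:2313  38:993  39:1494
  40:3028  41:14845  42:15459  43:2680  44:7787  45:14983  46:12692  47:1199
  48:8826  49:4794  50:9846  51:11010  52:10128  53:1145  54:15523  55:10286
  56:10843  57:14997  58:13347  59:9938  60:3785  61:14521  62:7218  63:3350
  64:13769  65:6623  66:15865  67:5534  68:2962  69:14063  70:4237  71:5692
  72:12660  73:13537  74:7298  75:4787  76:1448  77:14711  78:4578  79:4352
  80:696  81:14116  82:952  83:12258  84:13176  85:12314  86:15796  87:14988
  88:11773  89:5473
Giant step factor: 12729^(-90) ≡ 16077 (mod 16141).
Scan 14006·16077^i mod 16141 for i = 0, 1, …:
  i=0: 14006   i=1: 7512   i=2: 3462   i=3: 4406
  i=4: 8554   i=5: 1338   i=6: 11214   i=7: 8649
  i=8: 11399   i=9: 12950     …   i=24: 15814
  i=25: 4787
Match at i=25, j=75: x = 25·90 + 75 = 2325.

2325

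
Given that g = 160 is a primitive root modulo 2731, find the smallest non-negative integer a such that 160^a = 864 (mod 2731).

1224

Baby-step giant-step with m = ceil(sqrt(2730)) = 53.
Baby table (160^j mod 2731 for j=0..52):
  0:1  1:160  2:1021  3:2231  4:1930  5:197  6:1479  7:1774
  8:2547  9:601  10:575  11:1877  12:2641  13:1986  14:964  15:1304
  16:1084  17:1387  18:709  19:1469  20:174  21:530  22:139  23:392
  24:2638  25:1506  26:632  27:73  28:756  29:796  30:1734  31:1609
  32:726  33:1458  34:1145  35:223  36:177  37:1010  38:471  39:1623
  40:235  41:2097  42:2338  43:2664  44:204  45:2599  46:728  47:1778
  48:456  49:1954  50:1306  51:1404  52:698
Giant step factor: 160^(-53) ≡ 122 (mod 2731).
Scan 864·122^i mod 2731 for i = 0, 1, …:
  i=0: 864   i=1: 1630   i=2: 2228   i=3: 1447
  i=4: 1750   i=5: 482   i=6: 1453   i=7: 2482
  i=8: 2394   i=9: 2582     …   i=22: 24
  i=23: 197
Match at i=23, j=5: a = 23·53 + 5 = 1224.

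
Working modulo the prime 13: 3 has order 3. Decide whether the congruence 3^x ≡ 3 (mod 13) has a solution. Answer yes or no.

yes

3 ∈ ⟨3⟩ iff 3^3 ≡ 1 (mod 13), since |⟨3⟩| = 3.
3^3 mod 13 = 1.
Since 1 = 1, 3 lies in the subgroup.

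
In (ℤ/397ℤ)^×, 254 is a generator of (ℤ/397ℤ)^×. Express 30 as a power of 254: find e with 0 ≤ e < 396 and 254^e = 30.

102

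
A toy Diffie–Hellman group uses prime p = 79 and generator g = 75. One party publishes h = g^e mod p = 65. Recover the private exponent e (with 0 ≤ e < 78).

Successive powers of 75 modulo 79:
  75^0=1  75^1=75  75^2=16  75^3=15  75^4=19  75^5=3
  75^6=67  75^7=48  75^8=45  75^9=57  75^10=9  75^11=43
  75^12=65
So 75^12 ≡ 65 (mod 79), giving e = 12.

12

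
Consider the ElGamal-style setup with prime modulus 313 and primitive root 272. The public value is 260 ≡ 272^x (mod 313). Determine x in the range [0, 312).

Baby-step giant-step with m = ceil(sqrt(312)) = 18.
Baby table (272^j mod 313 for j=0..17):
  0:1  1:272  2:116  3:252  4:310  5:123  6:278  7:183
  8:9  9:257  10:105  11:77  12:286  13:168  14:311  15:82
  16:81  17:122
Giant step factor: 272^(-18) ≡ 261 (mod 313).
Scan 260·261^i mod 313 for i = 0, 1, …:
  i=0: 260   i=1: 252
Match at i=1, j=3: x = 1·18 + 3 = 21.

21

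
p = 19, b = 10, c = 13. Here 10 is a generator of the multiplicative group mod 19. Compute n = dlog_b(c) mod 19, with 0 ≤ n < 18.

Successive powers of 10 modulo 19:
  10^0=1  10^1=10  10^2=5  10^3=12  10^4=6  10^5=3
  10^6=11  10^7=15  10^8=17  10^9=18  10^10=9  10^11=14
  10^12=7  10^13=13
So 10^13 ≡ 13 (mod 19), giving n = 13.

13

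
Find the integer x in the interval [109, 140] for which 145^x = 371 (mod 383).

Compute 145^109 mod 383 = 371, then multiply by 145 repeatedly:
  145^109=371
Found 371 at exponent 109.

109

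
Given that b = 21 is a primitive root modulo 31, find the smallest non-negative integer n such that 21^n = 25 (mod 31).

Successive powers of 21 modulo 31:
  21^0=1  21^1=21  21^2=7  21^3=23  21^4=18  21^5=6
  21^6=2  21^7=11  21^8=14  21^9=15  21^10=5  21^11=12
  21^12=4  21^13=22  21^14=28  21^15=30  21^16=10  21^17=24
  21^18=8  21^19=13  21^20=25
So 21^20 ≡ 25 (mod 31), giving n = 20.

20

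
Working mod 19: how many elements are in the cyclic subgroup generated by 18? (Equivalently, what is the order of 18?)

The order of 18 must divide p − 1 = 18 = 2 · 3^2.
Divisors: 1, 2, 3, 6, 9, 18.
Check each in increasing order: 18^1 ≡ 18;  18^2 ≡ 1.
Smallest exponent giving 1 is 2.

2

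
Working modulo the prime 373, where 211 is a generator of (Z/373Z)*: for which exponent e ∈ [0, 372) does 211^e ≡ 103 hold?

Baby-step giant-step with m = ceil(sqrt(372)) = 20.
Baby table (211^j mod 373 for j=0..19):
  0:1  1:211  2:134  3:299  4:52  5:155  6:254  7:255
  8:93  9:227  10:153  11:205  12:360  13:241  14:123  15:216
  16:70  17:223  18:55  19:42
Giant step factor: 211^(-20) ≡ 29 (mod 373).
Scan 103·29^i mod 373 for i = 0, 1, …:
  i=0: 103   i=1: 3   i=2: 87   i=3: 285
  i=4: 59   i=5: 219   i=6: 10   i=7: 290
  i=8: 204   i=9: 321     …   i=17: 31
  i=18: 153
Match at i=18, j=10: e = 18·20 + 10 = 370.

370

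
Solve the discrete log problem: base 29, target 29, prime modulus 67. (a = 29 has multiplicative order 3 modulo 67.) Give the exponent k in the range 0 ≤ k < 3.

1

Successive powers of 29 modulo 67:
  29^0=1  29^1=29
So 29^1 ≡ 29 (mod 67), giving k = 1.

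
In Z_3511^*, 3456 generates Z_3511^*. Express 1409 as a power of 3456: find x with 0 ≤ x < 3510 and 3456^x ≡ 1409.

2884

Baby-step giant-step with m = ceil(sqrt(3510)) = 60.
Baby table (3456^j mod 3511 for j=0..59):
  0:1  1:3456  2:3025  3:2153  4:959  5:3431  6:889  7:259
  8:3310  9:522  10:2889  11:2611  12:346  13:2036  14:372  15:606
  16:1780  17:408  18:2137  19:1839  20:674  21:1551  22:2470  23:1079
  24:342  25:2256  26:2316  27:2527  28:1455  29:728  30:2092  31:803
  32:1478  33:2974  34:1447  35:1168  36:2469  37:1134  38:828  39:103
  40:1357  41:2607  42:566  43:469  44:2293  45:281  46:2100  47:363
  48:1101  49:2643  50:2097  51:528  52:2559  53:3206  54:2731  55:768
  56:3403  57:2429  58:3334  59:2713
Giant step factor: 3456^(-60) ≡ 2107 (mod 3511).
Scan 1409·2107^i mod 3511 for i = 0, 1, …:
  i=0: 1409   i=1: 1968   i=2: 85   i=3: 34
  i=4: 1418   i=5: 3376   i=6: 3457   i=7: 2085
  i=8: 834   i=9: 1738     …   i=47: 642
  i=48: 959
Match at i=48, j=4: x = 48·60 + 4 = 2884.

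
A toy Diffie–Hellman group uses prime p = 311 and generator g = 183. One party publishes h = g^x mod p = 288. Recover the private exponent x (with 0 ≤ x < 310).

182

Baby-step giant-step with m = ceil(sqrt(310)) = 18.
Baby table (183^j mod 311 for j=0..17):
  0:1  1:183  2:212  3:232  4:160  5:46  6:21  7:111
  8:98  9:207  10:250  11:33  12:130  13:154  14:192  15:304
  16:274  17:71
Giant step factor: 183^(-18) ≡ 9 (mod 311).
Scan 288·9^i mod 311 for i = 0, 1, …:
  i=0: 288   i=1: 104   i=2: 3   i=3: 27
  i=4: 243   i=5: 10   i=6: 90   i=7: 188
  i=8: 137   i=9: 300   i=10: 212
Match at i=10, j=2: x = 10·18 + 2 = 182.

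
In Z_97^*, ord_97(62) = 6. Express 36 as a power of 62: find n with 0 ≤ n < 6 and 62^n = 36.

Successive powers of 62 modulo 97:
  62^0=1  62^1=62  62^2=61  62^3=96  62^4=35  62^5=36
So 62^5 ≡ 36 (mod 97), giving n = 5.

5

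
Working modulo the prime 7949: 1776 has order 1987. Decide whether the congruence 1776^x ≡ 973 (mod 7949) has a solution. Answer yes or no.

973 ∈ ⟨1776⟩ iff 973^1987 ≡ 1 (mod 7949), since |⟨1776⟩| = 1987.
973^1987 mod 7949 = 679.
Since 679 ≠ 1, 973 does not lie in the subgroup.

no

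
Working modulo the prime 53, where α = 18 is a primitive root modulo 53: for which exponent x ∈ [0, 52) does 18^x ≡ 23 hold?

Successive powers of 18 modulo 53:
  18^0=1  18^1=18  18^2=6  18^3=2  18^4=36  18^5=12
  18^6=4  18^7=19  18^8=24  18^9=8  18^10=38  18^11=48
  18^12=16  18^13=23
So 18^13 ≡ 23 (mod 53), giving x = 13.

13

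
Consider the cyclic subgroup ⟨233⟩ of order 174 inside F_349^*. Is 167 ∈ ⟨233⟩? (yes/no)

no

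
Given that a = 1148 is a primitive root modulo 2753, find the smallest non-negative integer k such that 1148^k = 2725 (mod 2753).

456

Baby-step giant-step with m = ceil(sqrt(2752)) = 53.
Baby table (1148^j mod 2753 for j=0..52):
  0:1  1:1148  2:1970  3:1347  4:1923  5:2451  6:182  7:2461
  8:650  9:137  10:355  11:96  12:88  13:1916  14:2674  15:157
  16:1291  17:954  18:2251  19:1834  20:2140  21:1044  22:957  23:189
  24:2238  25:675  26:1307  27:51  28:735  29:1362  30:2625  31:1718
  32:1116  33:1023  34:1626  35:114  36:1481  37:1587  38:2143  39:1735
  40:1361  41:1477  42:2501  43:2522  44:1853  45:1928  46:2685  47:1773
  48:937  49:2006  50:1380  51:1265  52:1389
Giant step factor: 1148^(-53) ≡ 2673 (mod 2753).
Scan 2725·2673^i mod 2753 for i = 0, 1, …:
  i=0: 2725   i=1: 2240   i=2: 2498   i=3: 1129
  i=4: 529   i=5: 1728   i=6: 2163   i=7: 399
  i=8: 1116
Match at i=8, j=32: k = 8·53 + 32 = 456.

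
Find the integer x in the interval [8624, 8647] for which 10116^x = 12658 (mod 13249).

8633

Compute 10116^8624 mod 13249 = 13183, then multiply by 10116 repeatedly:
  10116^8624=13183  10116^8625=8043  10116^8626=879  10116^8627=1885  10116^8628=3349
  10116^8629=791  10116^8630=12609  10116^8631=4521  10116^8632=12137  10116^8633=12658
Found 12658 at exponent 8633.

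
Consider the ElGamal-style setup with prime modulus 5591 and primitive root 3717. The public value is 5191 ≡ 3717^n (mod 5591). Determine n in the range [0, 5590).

Baby-step giant-step with m = ceil(sqrt(5590)) = 75.
Baby table (3717^j mod 5591 for j=0..74):
  0:1  1:3717  2:728  3:5523  4:4430  5:815  6:4624  7:674
  8:490  9:4255  10:4487  11:226  12:1392  13:2389  14:1405  15:391
  16:5278  17:5098  18:1367  19:4511  20:5569  21:2091  22:757  23:1496
  24:3178  25:4434  26:4501  27:1945  28:402  29:1437  30:1924  31:619
  32:2922  33:3352  34:2636  35:2580  36:1295  37:5255  38:3472  39:1396
  40:484  41:4317  42:119  43:634  44:2767  45:3090  46:1616  47:1938
  48:2338  49:1932  50:2400  51:3155  52:2808  53:4530  54:3509  55:4741
  56:5056  57:1801  58:1890  59:2834  60:534  61:73  62:2973  63:2825
  64:627  65:4703  66:3585  67:2092  68:4474  69:2224  70:3110  71:3273
  72:5316  73:978  74:1076
Giant step factor: 3717^(-75) ≡ 206 (mod 5591).
Scan 5191·206^i mod 5591 for i = 0, 1, …:
  i=0: 5191   i=1: 1465   i=2: 5467   i=3: 2411
  i=4: 4658   i=5: 3487   i=6: 2674   i=7: 2926
  i=8: 4519   i=9: 2808
Match at i=9, j=52: n = 9·75 + 52 = 727.

727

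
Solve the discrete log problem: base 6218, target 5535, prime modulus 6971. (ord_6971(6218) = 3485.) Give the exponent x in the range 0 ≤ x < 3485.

2752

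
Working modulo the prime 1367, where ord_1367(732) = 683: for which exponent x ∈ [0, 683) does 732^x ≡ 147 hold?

Baby-step giant-step with m = ceil(sqrt(683)) = 27.
Baby table (732^j mod 1367 for j=0..26):
  0:1  1:732  2:1327  3:794  4:233  5:1048  6:249  7:457
  8:976  9:858  10:603  11:1222  12:486  13:332  14:1065  15:390
  16:1144  17:804  18:718  19:648  20:1354  21:53  22:520  23:614
  24:1072  25:46  26:864
Giant step factor: 732^(-27) ≡ 552 (mod 1367).
Scan 147·552^i mod 1367 for i = 0, 1, …:
  i=0: 147   i=1: 491   i=2: 366   i=3: 1083
  i=4: 437   i=5: 632   i=6: 279   i=7: 904
  i=8: 53
Match at i=8, j=21: x = 8·27 + 21 = 237.

237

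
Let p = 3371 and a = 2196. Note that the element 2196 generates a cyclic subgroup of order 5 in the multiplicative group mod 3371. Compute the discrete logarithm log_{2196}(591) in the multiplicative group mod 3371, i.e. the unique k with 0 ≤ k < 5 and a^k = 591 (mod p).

4

Successive powers of 2196 modulo 3371:
  2196^0=1  2196^1=2196  2196^2=1886  2196^3=2068  2196^4=591
So 2196^4 ≡ 591 (mod 3371), giving k = 4.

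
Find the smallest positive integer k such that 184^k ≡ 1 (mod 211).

35

The order of 184 must divide p − 1 = 210 = 2 · 3 · 5 · 7.
Divisors: 1, 2, 3, 5, 6, 7, 10, 14, 15, 21, 30, 35, 42, 70, 105, 210.
Check each in increasing order: 184^1 ≡ 184;  184^2 ≡ 96;  184^3 ≡ 151;  184^5 ≡ 148;  184^6 ≡ 13;  184^7 ≡ 71;  184^10 ≡ 171;  184^14 ≡ 188;  184^15 ≡ 199;  184^21 ≡ 55;  184^30 ≡ 144;  184^35 ≡ 1.
Smallest exponent giving 1 is 35.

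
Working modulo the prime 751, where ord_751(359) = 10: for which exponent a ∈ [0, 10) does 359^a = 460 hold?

2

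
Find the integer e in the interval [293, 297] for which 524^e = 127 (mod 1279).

297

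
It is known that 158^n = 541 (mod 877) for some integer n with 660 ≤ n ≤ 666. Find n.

Compute 158^660 mod 877 = 636, then multiply by 158 repeatedly:
  158^660=636  158^661=510  158^662=773  158^663=231  158^664=541
Found 541 at exponent 664.

664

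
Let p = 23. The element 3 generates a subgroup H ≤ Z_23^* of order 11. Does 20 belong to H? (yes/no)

no

⟨3⟩ has order 11; its elements mod 23 are {1, 2, 3, 4, 6, 8, 9, 12, 13, 16, 18}.
20 is not in this set.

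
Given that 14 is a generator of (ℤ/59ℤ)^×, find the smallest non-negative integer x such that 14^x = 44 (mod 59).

Baby-step giant-step with m = ceil(sqrt(58)) = 8.
Baby table (14^j mod 59 for j=0..7):
  0:1  1:14  2:19  3:30  4:7  5:39  6:15  7:33
Giant step factor: 14^(-8) ≡ 53 (mod 59).
Scan 44·53^i mod 59 for i = 0, 1, …:
  i=0: 44   i=1: 31   i=2: 50   i=3: 54
  i=4: 30
Match at i=4, j=3: x = 4·8 + 3 = 35.

35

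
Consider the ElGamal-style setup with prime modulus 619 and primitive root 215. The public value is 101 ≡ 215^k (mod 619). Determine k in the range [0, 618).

536

Baby-step giant-step with m = ceil(sqrt(618)) = 25.
Baby table (215^j mod 619 for j=0..24):
  0:1  1:215  2:419  3:330  4:384  5:233  6:575  7:444
  8:134  9:336  10:436  11:271  12:79  13:272  14:294  15:72
  16:5  17:456  18:238  19:412  20:63  21:546  22:399  23:363
  24:51
Giant step factor: 215^(-25) ≡ 612 (mod 619).
Scan 101·612^i mod 619 for i = 0, 1, …:
  i=0: 101   i=1: 531   i=2: 616   i=3: 21
  i=4: 472   i=5: 410   i=6: 225   i=7: 282
  i=8: 502   i=9: 200     …   i=20: 315
  i=21: 271
Match at i=21, j=11: k = 21·25 + 11 = 536.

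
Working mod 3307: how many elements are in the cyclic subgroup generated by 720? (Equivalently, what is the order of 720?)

The order of 720 must divide p − 1 = 3306 = 2 · 3 · 19 · 29.
Divisors: 1, 2, 3, 6, 19, 29, 38, 57, 58, 87, 114, 174, 551, 1102, 1653, 3306.
Check each in increasing order: 720^1 ≡ 720;  720^2 ≡ 2508;  720^3 ≡ 138;  720^6 ≡ 2509;  720^19 ≡ 1906;  720^29 ≡ 1730;  720^38 ≡ 1750;  720^57 ≡ 2044;  720^58 ≡ 65;  720^87 ≡ 12;  720^114 ≡ 1195;  720^174 ≡ 144;  720^551 ≡ 58;  720^1102 ≡ 57;  720^1653 ≡ 3306;  720^3306 ≡ 1.
Smallest exponent giving 1 is 3306.

3306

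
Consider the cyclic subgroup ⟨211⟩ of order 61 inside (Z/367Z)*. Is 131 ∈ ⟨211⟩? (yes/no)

no

131 ∈ ⟨211⟩ iff 131^61 ≡ 1 (mod 367), since |⟨211⟩| = 61.
131^61 mod 367 = 84.
Since 84 ≠ 1, 131 does not lie in the subgroup.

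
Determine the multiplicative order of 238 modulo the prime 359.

The order of 238 must divide p − 1 = 358 = 2 · 179.
Divisors: 1, 2, 179, 358.
Check each in increasing order: 238^1 ≡ 238;  238^2 ≡ 281;  238^179 ≡ 358;  238^358 ≡ 1.
Smallest exponent giving 1 is 358.

358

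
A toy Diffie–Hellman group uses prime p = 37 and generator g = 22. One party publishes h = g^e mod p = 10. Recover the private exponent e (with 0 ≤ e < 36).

24

Successive powers of 22 modulo 37:
  22^0=1  22^1=22  22^2=3  22^3=29  22^4=9  22^5=13
  22^6=27  22^7=2  22^8=7  22^9=6  22^10=21  22^11=18
  22^12=26  22^13=17  22^14=4  22^15=14  22^16=12  22^17=5
  22^18=36  22^19=15  22^20=34  22^21=8  22^22=28  22^23=24
  22^24=10
So 22^24 ≡ 10 (mod 37), giving e = 24.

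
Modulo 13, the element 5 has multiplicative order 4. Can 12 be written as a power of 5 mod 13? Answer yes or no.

yes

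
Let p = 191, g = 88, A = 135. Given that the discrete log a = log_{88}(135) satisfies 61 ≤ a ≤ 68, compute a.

64

Compute 88^61 mod 191 = 99, then multiply by 88 repeatedly:
  88^61=99  88^62=117  88^63=173  88^64=135
Found 135 at exponent 64.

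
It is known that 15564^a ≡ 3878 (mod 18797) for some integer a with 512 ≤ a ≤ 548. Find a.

Compute 15564^512 mod 18797 = 8816, then multiply by 15564 repeatedly:
  15564^512=8816  15564^513=12921  15564^514=12138  15564^515=5982  15564^516=2307
  15564^517=3878
Found 3878 at exponent 517.

517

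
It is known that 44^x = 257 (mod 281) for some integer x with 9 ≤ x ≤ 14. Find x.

13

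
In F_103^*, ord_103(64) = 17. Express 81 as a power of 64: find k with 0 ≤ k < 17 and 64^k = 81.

6

Successive powers of 64 modulo 103:
  64^0=1  64^1=64  64^2=79  64^3=9  64^4=61  64^5=93
  64^6=81
So 64^6 ≡ 81 (mod 103), giving k = 6.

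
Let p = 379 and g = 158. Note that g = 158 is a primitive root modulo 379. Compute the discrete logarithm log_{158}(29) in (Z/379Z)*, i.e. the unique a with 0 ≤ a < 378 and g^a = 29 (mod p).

213

Baby-step giant-step with m = ceil(sqrt(378)) = 20.
Baby table (158^j mod 379 for j=0..19):
  0:1  1:158  2:329  3:59  4:226  5:82  6:70  7:69
  8:290  9:340  10:281  11:55  12:352  13:282  14:213  15:302
  16:341  17:60  18:5  19:32
Giant step factor: 158^(-20) ≡ 332 (mod 379).
Scan 29·332^i mod 379 for i = 0, 1, …:
  i=0: 29   i=1: 153   i=2: 10   i=3: 288
  i=4: 108   i=5: 230   i=6: 181   i=7: 210
  i=8: 363   i=9: 373   i=10: 282
Match at i=10, j=13: a = 10·20 + 13 = 213.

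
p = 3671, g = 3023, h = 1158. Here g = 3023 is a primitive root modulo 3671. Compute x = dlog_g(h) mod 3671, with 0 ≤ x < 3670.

Baby-step giant-step with m = ceil(sqrt(3670)) = 61.
Baby table (3023^j mod 3671 for j=0..60):
  0:1  1:3023  2:1410  3:399  4:2089  5:927  6:1348  7:194
  8:2773  9:1886  10:315  11:1456  12:3630  13:871  14:926  15:1996
  16:2455  17:2374  18:3468  19:3059  20:108  21:3436  22:1769  23:2711
  24:1681  25:999  26:2415  27:2597  28:2133  29:1783  30:981  31:3066
  32:2914  33:2293  34:891  35:2650  36:828  37:3093  38:102  39:3653
  40:651  41:317  42:160  43:2779  44:1669  45:1433  46:179  47:1480
  48:2762  49:1672  50:3160  51:738  52:2677  53:1687  54:782  55:3533
  56:1320  57:3654  58:3  59:1727  60:559
Giant step factor: 3023^(-61) ≡ 2432 (mod 3671).
Scan 1158·2432^i mod 3671 for i = 0, 1, …:
  i=0: 1158   i=1: 599   i=2: 3052   i=3: 3373
  i=4: 2122   i=5: 2949   i=6: 2505   i=7: 1971
  i=8: 2817   i=9: 858     …   i=18: 2728
  i=19: 999
Match at i=19, j=25: x = 19·61 + 25 = 1184.

1184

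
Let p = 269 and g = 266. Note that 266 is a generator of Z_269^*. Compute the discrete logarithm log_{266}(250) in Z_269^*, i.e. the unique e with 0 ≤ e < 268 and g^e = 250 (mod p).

Baby-step giant-step with m = ceil(sqrt(268)) = 17.
Baby table (266^j mod 269 for j=0..16):
  0:1  1:266  2:9  3:242  4:81  5:26  6:191  7:234
  8:105  9:223  10:138  11:124  12:166  13:40  14:149  15:91
  16:265
Giant step factor: 266^(-17) ≡ 157 (mod 269).
Scan 250·157^i mod 269 for i = 0, 1, …:
  i=0: 250   i=1: 245   i=2: 267   i=3: 224
  i=4: 198   i=5: 151   i=6: 35   i=7: 115
  i=8: 32   i=9: 182     …   i=13: 43
  i=14: 26
Match at i=14, j=5: e = 14·17 + 5 = 243.

243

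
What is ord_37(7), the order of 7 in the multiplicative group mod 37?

9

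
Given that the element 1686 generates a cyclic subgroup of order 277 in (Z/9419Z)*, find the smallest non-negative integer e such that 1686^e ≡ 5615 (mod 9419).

Baby-step giant-step with m = ceil(sqrt(277)) = 17.
Baby table (1686^j mod 9419 for j=0..16):
  0:1  1:1686  2:7477  3:3600  4:3764  5:7117  6:8875  7:5878
  8:1520  9:752  10:5726  11:8980  12:3947  13:4828  14:1992  15:5348
  16:2745
Giant step factor: 1686^(-17) ≡ 2230 (mod 9419).
Scan 5615·2230^i mod 9419 for i = 0, 1, …:
  i=0: 5615   i=1: 3599   i=2: 782   i=3: 1345
  i=4: 4108   i=5: 5572   i=6: 1899   i=7: 5639
  i=8: 605   i=9: 2233   i=10: 6358   i=11: 2745
Match at i=11, j=16: e = 11·17 + 16 = 203.

203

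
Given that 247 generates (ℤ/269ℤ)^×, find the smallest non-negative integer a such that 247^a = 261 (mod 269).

181

Baby-step giant-step with m = ceil(sqrt(268)) = 17.
Baby table (247^j mod 269 for j=0..16):
  0:1  1:247  2:215  3:112  4:226  5:139  6:170  7:26
  8:235  9:210  10:222  11:227  12:117  13:116  14:138  15:192
  16:80
Giant step factor: 247^(-17) ≡ 35 (mod 269).
Scan 261·35^i mod 269 for i = 0, 1, …:
  i=0: 261   i=1: 258   i=2: 153   i=3: 244
  i=4: 201   i=5: 41   i=6: 90   i=7: 191
  i=8: 229   i=9: 214   i=10: 227
Match at i=10, j=11: a = 10·17 + 11 = 181.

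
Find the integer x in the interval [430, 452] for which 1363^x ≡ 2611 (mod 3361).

432

Compute 1363^430 mod 3361 = 2685, then multiply by 1363 repeatedly:
  1363^430=2685  1363^431=2887  1363^432=2611
Found 2611 at exponent 432.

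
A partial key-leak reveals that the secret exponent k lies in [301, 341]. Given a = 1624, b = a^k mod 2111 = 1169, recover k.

Compute 1624^301 mod 2111 = 257, then multiply by 1624 repeatedly:
  1624^301=257  1624^302=1501  1624^303=1530  1624^304=73  1624^305=336
  1624^306=1026  1624^307=645  1624^308=424  1624^309=390  1624^310=60
  1624^311=334  1624^312=2000  1624^313=1282  1624^314=522  1624^315=1217
  1624^316=512  1624^317=1865  1624^318=1586  1624^319=244  1624^320=1499
  1624^321=393  1624^322=710  1624^323=434  1624^324=1853  1624^325=1097
  1624^326=1955  1624^327=2087  1624^328=1133  1624^329=1311  1624^330=1176
  1624^331=1480  1624^332=1202  1624^333=1484  1624^334=1365  1624^335=210
  1624^336=1169
Found 1169 at exponent 336.

336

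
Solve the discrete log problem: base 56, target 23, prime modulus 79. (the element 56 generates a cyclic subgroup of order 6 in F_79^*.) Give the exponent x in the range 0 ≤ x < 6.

4

Successive powers of 56 modulo 79:
  56^0=1  56^1=56  56^2=55  56^3=78  56^4=23
So 56^4 ≡ 23 (mod 79), giving x = 4.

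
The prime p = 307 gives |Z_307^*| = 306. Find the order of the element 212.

The order of 212 must divide p − 1 = 306 = 2 · 3^2 · 17.
Divisors: 1, 2, 3, 6, 9, 17, 18, 34, 51, 102, 153, 306.
Check each in increasing order: 212^1 ≡ 212;  212^2 ≡ 122;  212^3 ≡ 76;  212^6 ≡ 250;  212^9 ≡ 273;  212^17 ≡ 46;  212^18 ≡ 235;  212^34 ≡ 274;  212^51 ≡ 17;  212^102 ≡ 289;  212^153 ≡ 1.
Smallest exponent giving 1 is 153.

153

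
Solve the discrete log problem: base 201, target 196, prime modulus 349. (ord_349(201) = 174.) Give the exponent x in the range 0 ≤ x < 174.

50

Baby-step giant-step with m = ceil(sqrt(174)) = 14.
Baby table (201^j mod 349 for j=0..13):
  0:1  1:201  2:266  3:69  4:258  5:206  6:224  7:3
  8:254  9:100  10:207  11:76  12:269  13:323
Giant step factor: 201^(-14) ≡ 194 (mod 349).
Scan 196·194^i mod 349 for i = 0, 1, …:
  i=0: 196   i=1: 332   i=2: 192   i=3: 254
Match at i=3, j=8: x = 3·14 + 8 = 50.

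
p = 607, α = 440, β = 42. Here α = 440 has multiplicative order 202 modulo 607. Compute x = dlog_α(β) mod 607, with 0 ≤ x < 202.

167

Baby-step giant-step with m = ceil(sqrt(202)) = 15.
Baby table (440^j mod 607 for j=0..14):
  0:1  1:440  2:574  3:48  4:482  5:237  6:483  7:70
  8:450  9:118  10:325  11:355  12:201  13:425  14:44
Giant step factor: 440^(-15) ≡ 294 (mod 607).
Scan 42·294^i mod 607 for i = 0, 1, …:
  i=0: 42   i=1: 208   i=2: 452   i=3: 562
  i=4: 124   i=5: 36   i=6: 265   i=7: 214
  i=8: 395   i=9: 193   i=10: 291   i=11: 574
Match at i=11, j=2: x = 11·15 + 2 = 167.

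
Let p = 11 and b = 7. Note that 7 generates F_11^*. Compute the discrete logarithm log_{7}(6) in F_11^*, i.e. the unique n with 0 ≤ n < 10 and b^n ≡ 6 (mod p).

7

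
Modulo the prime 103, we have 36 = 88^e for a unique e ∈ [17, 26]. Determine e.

Compute 88^17 mod 103 = 57, then multiply by 88 repeatedly:
  88^17=57  88^18=72  88^19=53  88^20=29  88^21=80
  88^22=36
Found 36 at exponent 22.

22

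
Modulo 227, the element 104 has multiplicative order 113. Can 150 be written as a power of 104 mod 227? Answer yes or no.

no

150 ∈ ⟨104⟩ iff 150^113 ≡ 1 (mod 227), since |⟨104⟩| = 113.
150^113 mod 227 = 226.
Since 226 ≠ 1, 150 does not lie in the subgroup.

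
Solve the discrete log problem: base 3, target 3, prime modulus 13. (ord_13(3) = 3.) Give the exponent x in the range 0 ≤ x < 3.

1

Successive powers of 3 modulo 13:
  3^0=1  3^1=3
So 3^1 ≡ 3 (mod 13), giving x = 1.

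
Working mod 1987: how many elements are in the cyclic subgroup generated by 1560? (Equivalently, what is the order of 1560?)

993

The order of 1560 must divide p − 1 = 1986 = 2 · 3 · 331.
Divisors: 1, 2, 3, 6, 331, 662, 993, 1986.
Check each in increasing order: 1560^1 ≡ 1560;  1560^2 ≡ 1512;  1560^3 ≡ 151;  1560^6 ≡ 944;  1560^331 ≡ 1339;  1560^662 ≡ 647;  1560^993 ≡ 1.
Smallest exponent giving 1 is 993.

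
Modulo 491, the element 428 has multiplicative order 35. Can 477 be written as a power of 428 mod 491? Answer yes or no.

no

477 ∈ ⟨428⟩ iff 477^35 ≡ 1 (mod 491), since |⟨428⟩| = 35.
477^35 mod 491 = 338.
Since 338 ≠ 1, 477 does not lie in the subgroup.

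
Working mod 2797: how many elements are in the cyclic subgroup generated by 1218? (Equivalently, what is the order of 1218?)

The order of 1218 must divide p − 1 = 2796 = 2^2 · 3 · 233.
Divisors: 1, 2, 3, 4, 6, 12, 233, 466, 699, 932, 1398, 2796.
Check each in increasing order: 1218^1 ≡ 1218;  1218^2 ≡ 1114;  1218^3 ≡ 307;  1218^4 ≡ 1925;  1218^6 ≡ 1948;  1218^12 ≡ 1972;  1218^233 ≡ 603;  1218^466 ≡ 2796;  1218^699 ≡ 2194;  1218^932 ≡ 1.
Smallest exponent giving 1 is 932.

932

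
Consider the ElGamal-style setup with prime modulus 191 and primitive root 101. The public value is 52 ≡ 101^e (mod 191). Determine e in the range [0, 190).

130

Baby-step giant-step with m = ceil(sqrt(190)) = 14.
Baby table (101^j mod 191 for j=0..13):
  0:1  1:101  2:78  3:47  4:163  5:37  6:108  7:21
  8:20  9:110  10:32  11:176  12:13  13:167
Giant step factor: 101^(-14) ≡ 68 (mod 191).
Scan 52·68^i mod 191 for i = 0, 1, …:
  i=0: 52   i=1: 98   i=2: 170   i=3: 100
  i=4: 115   i=5: 180   i=6: 16   i=7: 133
  i=8: 67   i=9: 163
Match at i=9, j=4: e = 9·14 + 4 = 130.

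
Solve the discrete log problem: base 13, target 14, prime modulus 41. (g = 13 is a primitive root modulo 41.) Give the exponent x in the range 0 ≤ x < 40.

Successive powers of 13 modulo 41:
  13^0=1  13^1=13  13^2=5  13^3=24  13^4=25  13^5=38
  13^6=2  13^7=26  13^8=10  13^9=7  13^10=9  13^11=35
  13^12=4  13^13=11  13^14=20  13^15=14
So 13^15 ≡ 14 (mod 41), giving x = 15.

15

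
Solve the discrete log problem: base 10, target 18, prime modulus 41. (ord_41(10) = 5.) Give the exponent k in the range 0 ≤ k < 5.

Successive powers of 10 modulo 41:
  10^0=1  10^1=10  10^2=18
So 10^2 ≡ 18 (mod 41), giving k = 2.

2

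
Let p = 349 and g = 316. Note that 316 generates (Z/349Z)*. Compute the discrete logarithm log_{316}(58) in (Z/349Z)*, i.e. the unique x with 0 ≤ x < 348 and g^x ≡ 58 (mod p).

Baby-step giant-step with m = ceil(sqrt(348)) = 19.
Baby table (316^j mod 349 for j=0..18):
  0:1  1:316  2:42  3:10  4:19  5:71  6:100  7:190
  8:12  9:302  10:155  11:120  12:228  13:154  14:153  15:186
  16:144  17:134  18:115
Giant step factor: 316^(-19) ≡ 119 (mod 349).
Scan 58·119^i mod 349 for i = 0, 1, …:
  i=0: 58   i=1: 271   i=2: 141   i=3: 27
  i=4: 72   i=5: 192   i=6: 163   i=7: 202
  i=8: 306   i=9: 118     …   i=14: 174
  i=15: 115
Match at i=15, j=18: x = 15·19 + 18 = 303.

303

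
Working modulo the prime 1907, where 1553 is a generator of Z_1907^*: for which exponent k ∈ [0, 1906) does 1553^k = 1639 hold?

41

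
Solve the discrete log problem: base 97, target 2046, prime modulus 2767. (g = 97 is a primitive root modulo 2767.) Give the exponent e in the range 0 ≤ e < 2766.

Baby-step giant-step with m = ceil(sqrt(2766)) = 53.
Baby table (97^j mod 2767 for j=0..52):
  0:1  1:97  2:1108  3:2330  4:1883  5:29  6:46  7:1695
  8:1162  9:2034  10:841  11:1334  12:2116  13:494  14:879  15:2253
  16:2715  17:490  18:491  19:588  20:1696  21:1259  22:375  23:404
  24:450  25:2145  26:540  27:2574  28:648  29:1982  30:1331  31:1825
  32:2704  33:2190  34:2138  35:2628  36:352  37:940  38:2636  39:1128
  40:1503  41:1907  42:2357  43:1735  44:2275  45:2082  46:2730  47:1945
  48:509  49:2334  50:2271  51:1694  52:1065
Giant step factor: 97^(-53) ≡ 1258 (mod 2767).
Scan 2046·1258^i mod 2767 for i = 0, 1, …:
  i=0: 2046   i=1: 558   i=2: 1913   i=3: 2031
  i=4: 1057   i=5: 1546   i=6: 2434   i=7: 1670
  i=8: 707   i=9: 1199     …   i=21: 1383
  i=22: 2138
Match at i=22, j=34: e = 22·53 + 34 = 1200.

1200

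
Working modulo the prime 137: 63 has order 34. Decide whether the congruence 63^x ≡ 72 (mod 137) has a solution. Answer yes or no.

yes

72 ∈ ⟨63⟩ iff 72^34 ≡ 1 (mod 137), since |⟨63⟩| = 34.
72^34 mod 137 = 1.
Since 1 = 1, 72 lies in the subgroup.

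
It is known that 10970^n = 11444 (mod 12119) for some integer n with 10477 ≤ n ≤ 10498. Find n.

10477

Compute 10970^10477 mod 12119 = 11444, then multiply by 10970 repeatedly:
  10970^10477=11444
Found 11444 at exponent 10477.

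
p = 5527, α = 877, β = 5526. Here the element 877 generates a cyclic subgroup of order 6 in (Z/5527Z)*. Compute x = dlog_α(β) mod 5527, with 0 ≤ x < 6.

3

Successive powers of 877 modulo 5527:
  877^0=1  877^1=877  877^2=876  877^3=5526
So 877^3 ≡ 5526 (mod 5527), giving x = 3.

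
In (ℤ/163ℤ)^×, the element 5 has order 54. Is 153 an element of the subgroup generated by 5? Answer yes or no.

no

153 ∈ ⟨5⟩ iff 153^54 ≡ 1 (mod 163), since |⟨5⟩| = 54.
153^54 mod 163 = 104.
Since 104 ≠ 1, 153 does not lie in the subgroup.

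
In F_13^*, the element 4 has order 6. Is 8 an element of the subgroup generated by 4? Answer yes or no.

no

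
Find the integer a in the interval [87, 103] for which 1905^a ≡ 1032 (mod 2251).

89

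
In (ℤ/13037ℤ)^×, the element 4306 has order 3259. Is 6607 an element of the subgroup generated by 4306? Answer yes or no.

yes

6607 ∈ ⟨4306⟩ iff 6607^3259 ≡ 1 (mod 13037), since |⟨4306⟩| = 3259.
6607^3259 mod 13037 = 1.
Since 1 = 1, 6607 lies in the subgroup.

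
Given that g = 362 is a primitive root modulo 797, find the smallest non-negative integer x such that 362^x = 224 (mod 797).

352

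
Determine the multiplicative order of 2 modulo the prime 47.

23

The order of 2 must divide p − 1 = 46 = 2 · 23.
Divisors: 1, 2, 23, 46.
Check each in increasing order: 2^1 ≡ 2;  2^2 ≡ 4;  2^23 ≡ 1.
Smallest exponent giving 1 is 23.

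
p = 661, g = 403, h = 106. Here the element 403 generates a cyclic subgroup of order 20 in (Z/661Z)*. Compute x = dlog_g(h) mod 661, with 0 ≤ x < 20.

Successive powers of 403 modulo 661:
  403^0=1  403^1=403  403^2=464  403^3=590  403^4=471  403^5=106
So 403^5 ≡ 106 (mod 661), giving x = 5.

5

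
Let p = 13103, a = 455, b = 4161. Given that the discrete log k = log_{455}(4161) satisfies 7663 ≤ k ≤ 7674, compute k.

Compute 455^7663 mod 13103 = 7710, then multiply by 455 repeatedly:
  455^7663=7710  455^7664=9549  455^7665=7702  455^7666=5909  455^7667=2480
  455^7668=1542  455^7669=7151  455^7670=4161
Found 4161 at exponent 7670.

7670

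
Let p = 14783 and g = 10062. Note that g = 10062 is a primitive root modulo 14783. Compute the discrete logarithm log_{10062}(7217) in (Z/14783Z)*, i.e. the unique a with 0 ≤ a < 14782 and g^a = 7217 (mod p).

14313

Baby-step giant-step with m = ceil(sqrt(14782)) = 122.
Baby table (10062^j mod 14783 for j=0..121):
  0:1  1:10062  2:9860  3:2607  4:6592  5:12166  6:11052  7:7498
  8:7227  9:497  10:4160  11:7247  12:9558  13:9181  14:255  15:8351
  16:1190  17:14333  18:10481  19:12683  20:9490  21:4983  22:9793  23:8471
  24:11207  25:110  26:12878  27:5441  28:5893  29:753  30:7790  31:3514
  32:11715  33:11471  34:10321  35:14110  36:13671  37:1787  38:4666  39:13267
  40:2064  41:12636  42:9632  43:14619  44:5528  45:9090  46:1159  47:12854
  48:481  49:5781  50:12100  51:12195  52:7190  53:12561  54:8915  55:14269
  56:2182  57:2529  58:5255  59:11802  60:14668  61:10727  62:4391  63:10638
  64:10636  65:5295  66:358  67:9927  68:11526  69:1977  70:9439  71:9226
  72:9555  73:8561  74:241  75:530  76:10980  77:7401  78:6891  79:4972
  80:2592  81:3492  82:12096  83:1513  84:12099  85:2133  86:12113  87:9954
  88:2323  89:2103  90:5913  91:9814  92:12811  93:11305  94:10508  95:3480
  96:9616  97:1457  98:10381  99:11727  100:13951  101:10377  102:1045  103:4077
  104:14732  105:4243  106:14545  107:90  108:3817  109:420  110:12885  111:1960
  112:998  113:4219  114:9585  115:14761  116:381  117:4825  118:1778  119:2806
  120:13225  121:8167
Giant step factor: 10062^(-122) ≡ 13111 (mod 14783).
Scan 7217·13111^i mod 14783 for i = 0, 1, …:
  i=0: 7217   i=1: 10887   i=2: 9592   i=3: 1731
  i=4: 3236   i=5: 14769   i=6: 8625   i=7: 7208
  i=8: 11152   i=9: 10002     …   i=116: 4068
  i=117: 13267
Match at i=117, j=39: a = 117·122 + 39 = 14313.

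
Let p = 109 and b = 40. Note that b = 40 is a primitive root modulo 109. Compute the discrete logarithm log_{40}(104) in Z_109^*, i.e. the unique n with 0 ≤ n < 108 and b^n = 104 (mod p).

Baby-step giant-step with m = ceil(sqrt(108)) = 11.
Baby table (40^j mod 109 for j=0..10):
  0:1  1:40  2:74  3:17  4:26  5:59  6:71  7:6
  8:22  9:8  10:102
Giant step factor: 40^(-11) ≡ 58 (mod 109).
Scan 104·58^i mod 109 for i = 0, 1, …:
  i=0: 104   i=1: 37   i=2: 75   i=3: 99
  i=4: 74
Match at i=4, j=2: n = 4·11 + 2 = 46.

46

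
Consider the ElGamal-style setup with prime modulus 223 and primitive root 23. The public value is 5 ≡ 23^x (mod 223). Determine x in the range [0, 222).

149

Baby-step giant-step with m = ceil(sqrt(222)) = 15.
Baby table (23^j mod 223 for j=0..14):
  0:1  1:23  2:83  3:125  4:199  5:117  6:15  7:122
  8:130  9:91  10:86  11:194  12:2  13:46  14:166
Giant step factor: 23^(-15) ≡ 190 (mod 223).
Scan 5·190^i mod 223 for i = 0, 1, …:
  i=0: 5   i=1: 58   i=2: 93   i=3: 53
  i=4: 35   i=5: 183   i=6: 205   i=7: 148
  i=8: 22   i=9: 166
Match at i=9, j=14: x = 9·15 + 14 = 149.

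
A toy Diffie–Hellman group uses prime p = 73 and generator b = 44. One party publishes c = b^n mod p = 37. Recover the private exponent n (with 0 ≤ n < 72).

Successive powers of 44 modulo 73:
  44^0=1  44^1=44  44^2=38  44^3=66  44^4=57  44^5=26
  44^6=49  44^7=39  44^8=37
So 44^8 ≡ 37 (mod 73), giving n = 8.

8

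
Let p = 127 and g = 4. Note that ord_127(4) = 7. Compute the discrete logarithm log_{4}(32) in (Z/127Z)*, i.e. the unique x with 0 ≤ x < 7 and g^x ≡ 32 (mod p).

6

Successive powers of 4 modulo 127:
  4^0=1  4^1=4  4^2=16  4^3=64  4^4=2  4^5=8
  4^6=32
So 4^6 ≡ 32 (mod 127), giving x = 6.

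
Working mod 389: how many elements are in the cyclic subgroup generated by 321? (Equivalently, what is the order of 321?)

The order of 321 must divide p − 1 = 388 = 2^2 · 97.
Divisors: 1, 2, 4, 97, 194, 388.
Check each in increasing order: 321^1 ≡ 321;  321^2 ≡ 345;  321^4 ≡ 380;  321^97 ≡ 1.
Smallest exponent giving 1 is 97.

97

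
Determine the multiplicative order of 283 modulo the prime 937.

The order of 283 must divide p − 1 = 936 = 2^3 · 3^2 · 13.
Divisors: 1, 2, 3, 4, 6, 8, 9, 12, 13, 18, 24, 26, 36, 39, 52, 72, 78, 104, 117, 156, 234, 312, 468, 936.
Check each in increasing order: 283^1 ≡ 283;  283^2 ≡ 444;  283^3 ≡ 94;  283^4 ≡ 366;  283^6 ≡ 403;  283^8 ≡ 902;  283^9 ≡ 402;  283^12 ≡ 308;  283^13 ≡ 23;  283^18 ≡ 440;  283^24 ≡ 227;  283^26 ≡ 529;  283^36 ≡ 578;  283^39 ≡ 923;  283^52 ≡ 615;  283^72 ≡ 512;  283^78 ≡ 196;  283^104 ≡ 614;  283^117 ≡ 67;  283^156 ≡ 936;  283^234 ≡ 741;  283^312 ≡ 1.
Smallest exponent giving 1 is 312.

312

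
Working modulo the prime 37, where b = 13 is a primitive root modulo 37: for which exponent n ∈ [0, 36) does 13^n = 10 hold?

Successive powers of 13 modulo 37:
  13^0=1  13^1=13  13^2=21  13^3=14  13^4=34  13^5=35
  13^6=11  13^7=32  13^8=9  13^9=6  13^10=4  13^11=15
  13^12=10
So 13^12 ≡ 10 (mod 37), giving n = 12.

12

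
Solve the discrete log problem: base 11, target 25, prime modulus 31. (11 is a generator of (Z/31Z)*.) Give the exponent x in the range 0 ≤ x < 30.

20

Successive powers of 11 modulo 31:
  11^0=1  11^1=11  11^2=28  11^3=29  11^4=9  11^5=6
  11^6=4  11^7=13  11^8=19  11^9=23  11^10=5  11^11=24
  11^12=16  11^13=21  11^14=14  11^15=30  11^16=20  11^17=3
  11^18=2  11^19=22  11^20=25
So 11^20 ≡ 25 (mod 31), giving x = 20.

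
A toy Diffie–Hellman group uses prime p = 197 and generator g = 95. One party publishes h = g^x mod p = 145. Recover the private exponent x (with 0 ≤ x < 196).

Successive powers of 95 modulo 197:
  95^0=1  95^1=95  95^2=160  95^3=31  95^4=187  95^5=35
  95^6=173  95^7=84  95^8=100  95^9=44  95^10=43  95^11=145
So 95^11 ≡ 145 (mod 197), giving x = 11.

11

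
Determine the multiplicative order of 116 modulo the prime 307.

The order of 116 must divide p − 1 = 306 = 2 · 3^2 · 17.
Divisors: 1, 2, 3, 6, 9, 17, 18, 34, 51, 102, 153, 306.
Check each in increasing order: 116^1 ≡ 116;  116^2 ≡ 255;  116^3 ≡ 108;  116^6 ≡ 305;  116^9 ≡ 91;  116^17 ≡ 254;  116^18 ≡ 299;  116^34 ≡ 46;  116^51 ≡ 18;  116^102 ≡ 17;  116^153 ≡ 306;  116^306 ≡ 1.
Smallest exponent giving 1 is 306.

306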